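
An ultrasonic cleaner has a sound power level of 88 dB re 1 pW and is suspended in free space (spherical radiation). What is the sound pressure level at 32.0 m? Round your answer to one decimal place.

46.9 dB

The power spreads over a sphere of area 4π·r², so L_p = L_w − 10·log₁₀(4π·r²).
4π·r² = 1.287e+04 m², 10·log₁₀ of that is 41.095 dB.
L_p = 88 − 41.095 = 46.90 dB.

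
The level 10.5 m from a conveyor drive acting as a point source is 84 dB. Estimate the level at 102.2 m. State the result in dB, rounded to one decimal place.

64.2 dB

For a point source, L₂ = L₁ − 20·log₁₀(r₂/r₁).
L₂ = 84 − 20·log₁₀(102.2/10.5) = 84 − 19.765 = 64.23 dB.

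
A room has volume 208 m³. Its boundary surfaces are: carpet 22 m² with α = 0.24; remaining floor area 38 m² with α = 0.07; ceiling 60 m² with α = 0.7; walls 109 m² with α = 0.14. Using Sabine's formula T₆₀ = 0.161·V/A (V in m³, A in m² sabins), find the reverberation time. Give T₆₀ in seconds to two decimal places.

0.51 s

Total absorption A = 22·0.24 + 38·0.07 + 60·0.7 + 109·0.14 = 65.20 m² sabins.
T₆₀ = 0.161 × 208 / 65.20 = 0.514 s.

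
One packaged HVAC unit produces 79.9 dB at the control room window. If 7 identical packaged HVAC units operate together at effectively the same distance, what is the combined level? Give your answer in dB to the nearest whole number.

With 7 equal, uncorrelated contributions the intensity is 7× that of one unit, giving a rise of 10·log₁₀ 7.
L_total = 79.9 + 10·log₁₀(7) = 79.9 + 8.451 = 88.35 dB.

88 dB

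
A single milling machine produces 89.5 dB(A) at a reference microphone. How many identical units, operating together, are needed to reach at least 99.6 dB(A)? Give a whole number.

The shortfall is 99.6 − 89.5 = 10.1 dB, and N units add 10·log₁₀ N, so need 10·log₁₀ N ≥ 10.1.
N ≥ 10^(10.1/10) = 10.233, so N = 11.

11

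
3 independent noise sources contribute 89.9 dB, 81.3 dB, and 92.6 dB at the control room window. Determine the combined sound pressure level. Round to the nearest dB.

95 dB

For uncorrelated sources the intensities add, so convert each level to linear form, sum, and take 10·log₁₀ of the total.
Σ 10^(L/10) = 10^(89.9/10) + 10^(81.3/10) + 10^(92.6/10) = 2.932e+09.
L_total = 10·log₁₀(2.932e+09) = 94.67 dB.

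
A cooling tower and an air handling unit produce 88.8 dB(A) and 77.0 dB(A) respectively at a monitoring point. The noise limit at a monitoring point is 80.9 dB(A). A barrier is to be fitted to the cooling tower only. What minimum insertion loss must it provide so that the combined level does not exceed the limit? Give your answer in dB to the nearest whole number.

Fixed contribution from the other source: Σ 10^(L/10) = 10^(77.0/10) = 5.012e+07 (77.00 dB(A)).
The limit corresponds to 10^(80.9/10) = 1.230e+08; subtracting the fixed part leaves 7.291e+07 for the cooling tower, i.e. 78.63 dB(A).
So the cooling tower must be reduced from 88.8 to 78.63 dB(A): IL = 10.17 dB.

10 dB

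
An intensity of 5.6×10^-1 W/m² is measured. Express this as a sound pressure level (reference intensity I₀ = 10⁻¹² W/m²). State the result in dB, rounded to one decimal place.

117.5 dB

I/I₀ = 5.6×10^-1/10⁻¹² = 5.6×10^11, and L = 10·log₁₀(I/I₀).
L = 10·(0.7482 + 11) = 117.48 dB.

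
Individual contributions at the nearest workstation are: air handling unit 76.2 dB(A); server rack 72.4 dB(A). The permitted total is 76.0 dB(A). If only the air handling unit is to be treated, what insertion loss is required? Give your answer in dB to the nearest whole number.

3 dB

Fixed contribution from the other source: Σ 10^(L/10) = 10^(72.4/10) = 1.738e+07 (72.40 dB(A)).
The limit corresponds to 10^(76.0/10) = 3.981e+07; subtracting the fixed part leaves 2.243e+07 for the air handling unit, i.e. 73.51 dB(A).
So the air handling unit must be reduced from 76.2 to 73.51 dB(A): IL = 2.69 dB.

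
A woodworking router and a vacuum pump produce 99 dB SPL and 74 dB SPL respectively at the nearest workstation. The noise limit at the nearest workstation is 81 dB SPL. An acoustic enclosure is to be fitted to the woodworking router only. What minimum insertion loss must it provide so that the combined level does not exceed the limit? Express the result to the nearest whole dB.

19 dB

The untreated sources together contribute 10^(74/10) = 2.512e+07, i.e. 74.00 dB SPL.
The limit corresponds to 10^(81/10) = 1.259e+08; subtracting the fixed part leaves 1.008e+08 for the woodworking router, i.e. 80.03 dB SPL.
So the woodworking router must be reduced from 99 to 80.03 dB SPL: IL = 18.97 dB.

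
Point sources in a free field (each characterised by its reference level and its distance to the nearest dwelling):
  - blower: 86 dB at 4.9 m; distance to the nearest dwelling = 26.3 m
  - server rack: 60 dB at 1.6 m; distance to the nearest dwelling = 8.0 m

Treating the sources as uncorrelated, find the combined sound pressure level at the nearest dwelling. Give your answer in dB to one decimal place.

71.4 dB

First find each source's level at the receiver (point-source: −20·log₁₀(r/r_ref)), then combine on an intensity basis.
blower: 86 − 20·log₁₀(26.3/4.9) = 86 − 14.60 = 71.40 dB.
server rack: 60 − 20·log₁₀(8.0/1.6) = 60 − 13.98 = 46.02 dB.
Σ 10^(L/10) = 1.386e+07 → L_total = 10·log₁₀(1.386e+07) = 71.42 dB.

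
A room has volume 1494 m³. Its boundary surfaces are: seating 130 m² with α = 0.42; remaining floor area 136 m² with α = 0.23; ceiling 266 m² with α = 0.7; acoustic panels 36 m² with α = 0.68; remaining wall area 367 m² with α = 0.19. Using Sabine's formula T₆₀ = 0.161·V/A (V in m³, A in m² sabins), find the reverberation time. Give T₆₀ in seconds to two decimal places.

Total absorption A = 130·0.42 + 136·0.23 + 266·0.7 + 36·0.68 + 367·0.19 = 366.29 m² sabins.
T₆₀ = 0.161 × 1494 / 366.29 = 0.657 s.

0.66 s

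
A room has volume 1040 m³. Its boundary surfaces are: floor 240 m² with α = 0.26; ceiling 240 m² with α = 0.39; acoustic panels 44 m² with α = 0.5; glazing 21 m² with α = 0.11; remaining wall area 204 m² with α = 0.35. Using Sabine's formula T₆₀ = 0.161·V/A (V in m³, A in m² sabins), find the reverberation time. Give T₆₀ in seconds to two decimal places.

0.67 s

A = Σ Sᵢαᵢ = 240·0.26 + 240·0.39 + 44·0.5 + 21·0.11 + 204·0.35 = 251.71 m².
T₆₀ = 0.161·V/A = 0.161·1040/251.71 = 0.665 s.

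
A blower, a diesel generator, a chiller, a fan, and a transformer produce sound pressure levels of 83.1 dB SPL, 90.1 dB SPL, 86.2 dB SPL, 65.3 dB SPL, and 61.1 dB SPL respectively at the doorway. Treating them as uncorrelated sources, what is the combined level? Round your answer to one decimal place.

For uncorrelated sources the intensities add, so convert each level to linear form, sum, and take 10·log₁₀ of the total.
Σ 10^(L/10) = 10^(83.1/10) + 10^(90.1/10) + 10^(86.2/10) + 10^(65.3/10) + 10^(61.1/10) = 1.649e+09.
L_total = 10·log₁₀(1.649e+09) = 92.17 dB SPL.

92.2 dB SPL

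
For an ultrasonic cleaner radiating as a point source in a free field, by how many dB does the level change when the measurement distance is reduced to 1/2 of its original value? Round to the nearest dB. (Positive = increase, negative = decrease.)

+6 dB

With spherical spreading the level changes by −20·log₁₀(r₂/r₁).
ΔL = −20·log₁₀(0.5) = +6.02 dB.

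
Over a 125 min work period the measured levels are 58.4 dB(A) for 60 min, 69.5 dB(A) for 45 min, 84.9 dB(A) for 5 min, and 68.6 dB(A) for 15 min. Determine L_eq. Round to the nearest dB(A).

L_eq = 10·log₁₀[(1/T)·Σ tᵢ·10^(Lᵢ/10)] with T = 125 min.
Σ tᵢ·10^(Lᵢ/10) = 60·10^(58.4/10) + 45·10^(69.5/10) + 5·10^(84.9/10) + 15·10^(68.6/10) = 2.096e+09.
L_eq = 10·log₁₀(2.096e+09/125) = 72.25 dB(A).

72 dB(A)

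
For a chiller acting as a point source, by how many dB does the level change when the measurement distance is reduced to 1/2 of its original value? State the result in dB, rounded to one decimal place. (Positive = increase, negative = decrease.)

+6.0 dB

A point source loses 6 dB per doubling of distance; generally ΔL = −20·log₁₀(r₂/r₁).
ΔL = −20·log₁₀(0.5) = +6.02 dB.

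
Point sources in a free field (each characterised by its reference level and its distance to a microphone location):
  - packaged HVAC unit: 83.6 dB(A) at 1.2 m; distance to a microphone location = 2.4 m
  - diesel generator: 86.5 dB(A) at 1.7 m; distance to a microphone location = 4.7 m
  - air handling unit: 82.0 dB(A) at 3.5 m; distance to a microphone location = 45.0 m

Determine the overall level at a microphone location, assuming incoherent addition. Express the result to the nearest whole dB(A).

81 dB(A)

Propagate each source to the receiver with L = L_ref − 20·log₁₀(r/r_ref), then add intensities.
packaged HVAC unit: 83.6 − 20·log₁₀(2.4/1.2) = 83.6 − 6.02 = 77.58 dB(A).
diesel generator: 86.5 − 20·log₁₀(4.7/1.7) = 86.5 − 8.83 = 77.67 dB(A).
air handling unit: 82.0 − 20·log₁₀(45.0/3.5) = 82.0 − 22.18 = 59.82 dB(A).
Σ 10^(L/10) = 1.167e+08 → L_total = 10·log₁₀(1.167e+08) = 80.67 dB(A).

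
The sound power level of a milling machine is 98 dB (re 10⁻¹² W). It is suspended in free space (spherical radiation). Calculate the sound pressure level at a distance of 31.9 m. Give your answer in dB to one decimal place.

56.9 dB

Free-field spherical radiation: L_p = L_w − 10·log₁₀(4π·r²), r = 31.9 m.
4π·r² = 1.279e+04 m², 10·log₁₀ of that is 41.068 dB.
L_p = 98 − 41.068 = 56.93 dB.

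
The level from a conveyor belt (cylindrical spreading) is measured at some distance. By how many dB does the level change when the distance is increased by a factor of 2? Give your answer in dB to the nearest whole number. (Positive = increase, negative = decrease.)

-3 dB

A line source loses 3 dB per doubling of distance; generally ΔL = −10·log₁₀(r₂/r₁).
ΔL = −10·log₁₀(2) = -3.01 dB.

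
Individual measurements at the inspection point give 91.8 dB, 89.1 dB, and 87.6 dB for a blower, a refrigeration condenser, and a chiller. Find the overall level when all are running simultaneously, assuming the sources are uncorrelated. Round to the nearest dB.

For uncorrelated sources the intensities add, so convert each level to linear form, sum, and take 10·log₁₀ of the total.
Σ 10^(L/10) = 10^(91.8/10) + 10^(89.1/10) + 10^(87.6/10) = 2.902e+09.
L_total = 10·log₁₀(2.902e+09) = 94.63 dB.

95 dB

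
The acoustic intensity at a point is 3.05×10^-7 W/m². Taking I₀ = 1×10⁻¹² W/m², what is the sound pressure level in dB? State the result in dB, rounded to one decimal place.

Dividing by I₀ shifts the exponent by 12: I/I₀ = 3.05×10^5.
L = 10·(0.4843 + 5) = 54.84 dB.

54.8 dB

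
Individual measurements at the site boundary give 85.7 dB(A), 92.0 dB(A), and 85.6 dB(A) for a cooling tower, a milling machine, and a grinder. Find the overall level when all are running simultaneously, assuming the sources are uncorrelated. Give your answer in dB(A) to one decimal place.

93.7 dB(A)

For uncorrelated sources the intensities add, so convert each level to linear form, sum, and take 10·log₁₀ of the total.
Σ 10^(L/10) = 10^(85.7/10) + 10^(92.0/10) + 10^(85.6/10) = 2.320e+09.
L_total = 10·log₁₀(2.320e+09) = 93.65 dB(A).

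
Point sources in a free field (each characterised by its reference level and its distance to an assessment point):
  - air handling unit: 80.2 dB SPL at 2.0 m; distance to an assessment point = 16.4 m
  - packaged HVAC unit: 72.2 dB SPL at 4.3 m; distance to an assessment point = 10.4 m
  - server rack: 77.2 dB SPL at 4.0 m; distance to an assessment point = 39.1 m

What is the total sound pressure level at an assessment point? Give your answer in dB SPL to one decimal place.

66.9 dB SPL

Propagate each source to the receiver with L = L_ref − 20·log₁₀(r/r_ref), then add intensities.
air handling unit: 80.2 − 20·log₁₀(16.4/2.0) = 80.2 − 18.28 = 61.92 dB SPL.
packaged HVAC unit: 72.2 − 20·log₁₀(10.4/4.3) = 72.2 − 7.67 = 64.53 dB SPL.
server rack: 77.2 − 20·log₁₀(39.1/4.0) = 77.2 − 19.80 = 57.40 dB SPL.
Σ 10^(L/10) = 4.944e+06 → L_total = 10·log₁₀(4.944e+06) = 66.94 dB SPL.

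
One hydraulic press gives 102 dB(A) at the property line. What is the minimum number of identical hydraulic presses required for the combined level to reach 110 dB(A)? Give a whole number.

7

N identical sources give L₁ + 10·log₁₀ N, so require 10·log₁₀ N ≥ 110 − 102 = 8.0 dB.
N ≥ 10^(8.0/10) = 6.310, so N = 7.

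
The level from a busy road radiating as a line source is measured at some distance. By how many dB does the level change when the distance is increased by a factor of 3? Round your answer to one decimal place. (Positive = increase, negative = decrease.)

-4.8 dB

Line-source spreading: ΔL = −10·log₁₀(r₂/r₁).
ΔL = −10·log₁₀(3) = -4.77 dB.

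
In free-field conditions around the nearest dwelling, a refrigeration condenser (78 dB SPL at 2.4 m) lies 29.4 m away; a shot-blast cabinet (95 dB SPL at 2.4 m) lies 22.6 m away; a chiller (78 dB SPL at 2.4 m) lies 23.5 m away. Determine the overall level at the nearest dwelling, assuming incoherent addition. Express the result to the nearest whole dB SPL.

76 dB SPL

First find each source's level at the receiver (point-source: −20·log₁₀(r/r_ref)), then combine on an intensity basis.
refrigeration condenser: 78 − 20·log₁₀(29.4/2.4) = 78 − 21.76 = 56.24 dB SPL.
shot-blast cabinet: 95 − 20·log₁₀(22.6/2.4) = 95 − 19.48 = 75.52 dB SPL.
chiller: 78 − 20·log₁₀(23.5/2.4) = 78 − 19.82 = 58.18 dB SPL.
Σ 10^(L/10) = 3.674e+07 → L_total = 10·log₁₀(3.674e+07) = 75.65 dB SPL.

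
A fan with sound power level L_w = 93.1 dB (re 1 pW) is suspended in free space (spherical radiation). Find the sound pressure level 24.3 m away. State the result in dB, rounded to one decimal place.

The power spreads over a sphere of area 4π·r², so L_p = L_w − 10·log₁₀(4π·r²).
4π·r² = 7420 m², 10·log₁₀ of that is 38.704 dB.
L_p = 93.1 − 38.704 = 54.40 dB.

54.4 dB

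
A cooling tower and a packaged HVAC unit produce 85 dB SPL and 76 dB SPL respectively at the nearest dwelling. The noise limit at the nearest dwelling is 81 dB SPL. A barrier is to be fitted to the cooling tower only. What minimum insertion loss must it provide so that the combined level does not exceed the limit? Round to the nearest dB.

The untreated sources together contribute 10^(76/10) = 3.981e+07, i.e. 76.00 dB SPL.
The limit corresponds to 10^(81/10) = 1.259e+08; subtracting the fixed part leaves 8.608e+07 for the cooling tower, i.e. 79.35 dB SPL.
So the cooling tower must be reduced from 85 to 79.35 dB SPL: IL = 5.65 dB.

6 dB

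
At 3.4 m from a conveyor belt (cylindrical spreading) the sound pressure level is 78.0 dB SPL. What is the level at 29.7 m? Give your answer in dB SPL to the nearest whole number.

69 dB SPL

For a line source, L₂ = L₁ − 10·log₁₀(r₂/r₁).
L₂ = 78.0 − 10·log₁₀(29.7/3.4) = 78.0 − 9.413 = 68.59 dB SPL.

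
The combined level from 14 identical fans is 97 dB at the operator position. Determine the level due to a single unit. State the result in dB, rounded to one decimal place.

14 equal contributions raise the level by 10·log₁₀ 14 = 11.461 dB, so each unit alone gives 97 − 11.461.

85.5 dB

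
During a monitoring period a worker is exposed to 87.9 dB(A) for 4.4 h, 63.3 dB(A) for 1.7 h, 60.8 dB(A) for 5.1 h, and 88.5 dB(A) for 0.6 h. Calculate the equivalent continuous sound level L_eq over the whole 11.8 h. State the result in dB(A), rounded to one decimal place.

84.3 dB(A)

The energy average is taken in the linear domain: L_eq = 10·log₁₀[(Σ tᵢ·10^(Lᵢ/10))/T], T = 11.8 h.
Σ tᵢ·10^(Lᵢ/10) = 4.4·10^(87.9/10) + 1.7·10^(63.3/10) + 5.1·10^(60.8/10) + 0.6·10^(88.5/10) = 3.148e+09.
L_eq = 10·log₁₀(3.148e+09/11.8) = 84.26 dB(A).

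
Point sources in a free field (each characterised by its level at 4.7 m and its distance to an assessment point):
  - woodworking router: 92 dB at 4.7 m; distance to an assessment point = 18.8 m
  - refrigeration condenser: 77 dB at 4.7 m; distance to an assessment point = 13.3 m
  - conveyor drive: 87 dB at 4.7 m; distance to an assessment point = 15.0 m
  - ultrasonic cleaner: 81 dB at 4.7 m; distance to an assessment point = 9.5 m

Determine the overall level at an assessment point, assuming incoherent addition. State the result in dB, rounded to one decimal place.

Apply inverse-square spreading to bring every level to the receiver, then sum 10^(L/10).
woodworking router: 92 − 20·log₁₀(18.8/4.7) = 92 − 12.04 = 79.96 dB.
refrigeration condenser: 77 − 20·log₁₀(13.3/4.7) = 77 − 9.04 = 67.96 dB.
conveyor drive: 87 − 20·log₁₀(15.0/4.7) = 87 − 10.08 = 76.92 dB.
ultrasonic cleaner: 81 − 20·log₁₀(9.5/4.7) = 81 − 6.11 = 74.89 dB.
Σ 10^(L/10) = 1.853e+08 → L_total = 10·log₁₀(1.853e+08) = 82.68 dB.

82.7 dB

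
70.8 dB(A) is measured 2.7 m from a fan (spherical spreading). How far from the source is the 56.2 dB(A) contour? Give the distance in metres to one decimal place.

14.5 m

For a point source L₁ − L₂ = 20·log₁₀(r₂/r₁), so r₂ = r₁·10^((L₁−L₂)/20).
r₂ = 2.7·10^((70.8−56.2)/20) = 2.7·10^(14.6/20) = 14.50 m.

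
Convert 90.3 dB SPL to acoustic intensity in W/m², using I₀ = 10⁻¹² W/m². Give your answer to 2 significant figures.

L = 10·log₁₀(I/I₀) ⇒ I = I₀·10^(L/10) = 10⁻¹² × 10^9.03.

0.0011 W/m²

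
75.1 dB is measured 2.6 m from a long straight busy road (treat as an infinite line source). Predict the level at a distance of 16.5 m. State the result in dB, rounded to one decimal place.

67.1 dB

For a line source, L₂ = L₁ − 10·log₁₀(r₂/r₁).
L₂ = 75.1 − 10·log₁₀(16.5/2.6) = 75.1 − 8.025 = 67.07 dB.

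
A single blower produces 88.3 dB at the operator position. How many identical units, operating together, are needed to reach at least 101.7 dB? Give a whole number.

22

The shortfall is 101.7 − 88.3 = 13.4 dB, and N units add 10·log₁₀ N, so need 10·log₁₀ N ≥ 13.4.
N ≥ 10^(13.4/10) = 21.878, so N = 22.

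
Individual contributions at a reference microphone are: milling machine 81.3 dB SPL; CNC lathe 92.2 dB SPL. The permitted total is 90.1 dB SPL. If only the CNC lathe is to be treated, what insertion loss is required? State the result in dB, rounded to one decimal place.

2.7 dB

Fixed contribution from the other source: Σ 10^(L/10) = 10^(81.3/10) = 1.349e+08 (81.30 dB SPL).
The limit corresponds to 10^(90.1/10) = 1.023e+09; subtracting the fixed part leaves 8.884e+08 for the CNC lathe, i.e. 89.49 dB SPL.
So the CNC lathe must be reduced from 92.2 to 89.49 dB SPL: IL = 2.71 dB.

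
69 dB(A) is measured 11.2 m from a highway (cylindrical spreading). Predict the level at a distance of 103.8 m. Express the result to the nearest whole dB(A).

59 dB(A)

Line-source attenuation: ΔL = 10·log₁₀(r₂/r₁) = 10·log₁₀(103.8/11.2) = 9.670 dB.
L₂ = 69 − 10·log₁₀(103.8/11.2) = 69 − 9.670 = 59.33 dB(A).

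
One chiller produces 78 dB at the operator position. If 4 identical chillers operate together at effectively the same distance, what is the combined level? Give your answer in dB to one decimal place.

N identical incoherent sources raise the level by 10·log₁₀ N.
L_total = 78 + 10·log₁₀(4) = 78 + 6.021 = 84.02 dB.

84.0 dB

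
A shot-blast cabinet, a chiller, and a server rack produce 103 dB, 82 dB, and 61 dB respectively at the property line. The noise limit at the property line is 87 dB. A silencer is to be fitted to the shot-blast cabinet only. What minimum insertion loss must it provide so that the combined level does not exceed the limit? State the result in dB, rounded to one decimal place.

Everything except the shot-blast cabinet sums to 10^(82/10) + 10^(61/10) = 1.597e+08 in linear terms, 82.03 dB.
To meet 87 dB overall, the treated shot-blast cabinet may contribute at most 10^(87/10) − 1.597e+08 = 3.414e+08, i.e. 85.33 dB.
So the shot-blast cabinet must be reduced from 103 to 85.33 dB: IL = 17.67 dB.

17.7 dB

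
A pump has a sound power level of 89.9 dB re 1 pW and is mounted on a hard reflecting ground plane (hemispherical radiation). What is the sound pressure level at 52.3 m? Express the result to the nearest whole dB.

Free-field hemispherical radiation: L_p = L_w − 10·log₁₀(2π·r²), r = 52.3 m.
2π·r² = 1.719e+04 m², 10·log₁₀ of that is 42.352 dB.
L_p = 89.9 − 42.352 = 47.55 dB.

48 dB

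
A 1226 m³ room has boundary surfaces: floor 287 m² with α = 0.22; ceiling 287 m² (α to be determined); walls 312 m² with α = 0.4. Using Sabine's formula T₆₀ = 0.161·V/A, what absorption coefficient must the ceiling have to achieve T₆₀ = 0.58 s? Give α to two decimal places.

Required total absorption A = 0.161·1226/0.58 = 340.32 m².
Absorption from the other surfaces = 287·0.22 + 312·0.4 = 187.94 m², so the ceiling must supply 152.38 m² over 287 m².
α = 152.38/287 = 0.531.

0.53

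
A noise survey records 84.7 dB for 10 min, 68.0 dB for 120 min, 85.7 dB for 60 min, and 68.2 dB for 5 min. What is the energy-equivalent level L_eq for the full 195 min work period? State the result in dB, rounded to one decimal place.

81.3 dB

Weight each interval's intensity by its duration and average over T = 195 min:
Σ tᵢ·10^(Lᵢ/10) = 10·10^(84.7/10) + 120·10^(68.0/10) + 60·10^(85.7/10) + 5·10^(68.2/10) = 2.603e+10.
L_eq = 10·log₁₀(2.603e+10/195) = 81.25 dB.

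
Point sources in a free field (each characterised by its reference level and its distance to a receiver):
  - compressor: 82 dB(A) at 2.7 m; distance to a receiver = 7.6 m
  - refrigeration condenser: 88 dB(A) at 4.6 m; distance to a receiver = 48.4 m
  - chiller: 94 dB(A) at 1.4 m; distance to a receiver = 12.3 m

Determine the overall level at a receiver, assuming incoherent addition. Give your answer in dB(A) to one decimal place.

77.7 dB(A)

Apply inverse-square spreading to bring every level to the receiver, then sum 10^(L/10).
compressor: 82 − 20·log₁₀(7.6/2.7) = 82 − 8.99 = 73.01 dB(A).
refrigeration condenser: 88 − 20·log₁₀(48.4/4.6) = 88 − 20.44 = 67.56 dB(A).
chiller: 94 − 20·log₁₀(12.3/1.4) = 94 − 18.88 = 75.12 dB(A).
Σ 10^(L/10) = 5.824e+07 → L_total = 10·log₁₀(5.824e+07) = 77.65 dB(A).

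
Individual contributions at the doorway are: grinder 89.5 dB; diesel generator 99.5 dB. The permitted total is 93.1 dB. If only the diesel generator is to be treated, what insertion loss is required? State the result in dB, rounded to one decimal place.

The untreated sources together contribute 10^(89.5/10) = 8.913e+08, i.e. 89.50 dB.
To meet 93.1 dB overall, the treated diesel generator may contribute at most 10^(93.1/10) − 8.913e+08 = 1.150e+09, i.e. 90.61 dB.
So the diesel generator must be reduced from 99.5 to 90.61 dB: IL = 8.89 dB.

8.9 dB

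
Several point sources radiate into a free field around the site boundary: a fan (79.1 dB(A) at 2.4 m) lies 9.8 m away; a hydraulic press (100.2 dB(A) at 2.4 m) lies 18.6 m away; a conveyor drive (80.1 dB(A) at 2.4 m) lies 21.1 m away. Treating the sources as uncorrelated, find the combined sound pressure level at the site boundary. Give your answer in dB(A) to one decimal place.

Apply inverse-square spreading to bring every level to the receiver, then sum 10^(L/10).
fan: 79.1 − 20·log₁₀(9.8/2.4) = 79.1 − 12.22 = 66.88 dB(A).
hydraulic press: 100.2 − 20·log₁₀(18.6/2.4) = 100.2 − 17.79 = 82.41 dB(A).
conveyor drive: 80.1 − 20·log₁₀(21.1/2.4) = 80.1 − 18.88 = 61.22 dB(A).
Σ 10^(L/10) = 1.805e+08 → L_total = 10·log₁₀(1.805e+08) = 82.57 dB(A).

82.6 dB(A)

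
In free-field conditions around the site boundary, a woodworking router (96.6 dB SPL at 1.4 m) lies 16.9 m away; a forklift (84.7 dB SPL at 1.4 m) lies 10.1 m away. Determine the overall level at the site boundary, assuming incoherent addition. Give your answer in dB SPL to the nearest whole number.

Propagate each source to the receiver with L = L_ref − 20·log₁₀(r/r_ref), then add intensities.
woodworking router: 96.6 − 20·log₁₀(16.9/1.4) = 96.6 − 21.64 = 74.96 dB SPL.
forklift: 84.7 − 20·log₁₀(10.1/1.4) = 84.7 − 17.16 = 67.54 dB SPL.
Σ 10^(L/10) = 3.704e+07 → L_total = 10·log₁₀(3.704e+07) = 75.69 dB SPL.

76 dB SPL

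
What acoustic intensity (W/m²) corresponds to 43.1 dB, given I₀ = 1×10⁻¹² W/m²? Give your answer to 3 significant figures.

L = 10·log₁₀(I/I₀) ⇒ I = I₀·10^(L/10) = 10⁻¹² × 10^4.31.

2.04e-08 W/m²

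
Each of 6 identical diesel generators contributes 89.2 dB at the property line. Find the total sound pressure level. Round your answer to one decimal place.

97.0 dB

With 6 equal, uncorrelated contributions the intensity is 6× that of one unit, giving a rise of 10·log₁₀ 6.
L_total = 89.2 + 10·log₁₀(6) = 89.2 + 7.782 = 96.98 dB.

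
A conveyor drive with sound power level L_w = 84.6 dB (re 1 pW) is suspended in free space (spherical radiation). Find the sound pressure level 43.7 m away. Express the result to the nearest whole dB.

The power spreads over a sphere of area 4π·r², so L_p = L_w − 10·log₁₀(4π·r²).
4π·r² = 2.4e+04 m², 10·log₁₀ of that is 43.802 dB.
L_p = 84.6 − 43.802 = 40.80 dB.

41 dB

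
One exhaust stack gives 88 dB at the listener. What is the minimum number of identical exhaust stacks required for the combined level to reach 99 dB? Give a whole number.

13

Need L₁ + 10·log₁₀ N ≥ 99, i.e. log₁₀ N ≥ 1.10.
N ≥ 10^(11.0/10) = 12.589, so N = 13.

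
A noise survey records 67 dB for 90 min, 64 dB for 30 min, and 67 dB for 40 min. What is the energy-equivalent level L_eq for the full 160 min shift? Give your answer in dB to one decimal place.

66.6 dB

The energy average is taken in the linear domain: L_eq = 10·log₁₀[(Σ tᵢ·10^(Lᵢ/10))/T], T = 160 min.
Σ tᵢ·10^(Lᵢ/10) = 90·10^(67/10) + 30·10^(64/10) + 40·10^(67/10) = 7.269e+08.
L_eq = 10·log₁₀(7.269e+08/160) = 66.57 dB.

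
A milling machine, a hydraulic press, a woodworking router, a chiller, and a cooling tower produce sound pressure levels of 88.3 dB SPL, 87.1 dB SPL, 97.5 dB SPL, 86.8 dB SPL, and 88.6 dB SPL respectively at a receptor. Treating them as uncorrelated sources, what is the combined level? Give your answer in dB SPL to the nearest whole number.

99 dB SPL

For uncorrelated sources the intensities add, so convert each level to linear form, sum, and take 10·log₁₀ of the total.
Σ 10^(L/10) = 10^(88.3/10) + 10^(87.1/10) + 10^(97.5/10) + 10^(86.8/10) + 10^(88.6/10) = 8.015e+09.
L_total = 10·log₁₀(8.015e+09) = 99.04 dB SPL.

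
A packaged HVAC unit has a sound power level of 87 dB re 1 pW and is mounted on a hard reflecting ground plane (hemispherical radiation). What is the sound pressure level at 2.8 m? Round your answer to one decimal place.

70.1 dB

L_p = L_w − 10·log₁₀(2π·r²) with r = 2.8 m.
2π·r² = 49.26 m², 10·log₁₀ of that is 16.925 dB.
L_p = 87 − 16.925 = 70.08 dB.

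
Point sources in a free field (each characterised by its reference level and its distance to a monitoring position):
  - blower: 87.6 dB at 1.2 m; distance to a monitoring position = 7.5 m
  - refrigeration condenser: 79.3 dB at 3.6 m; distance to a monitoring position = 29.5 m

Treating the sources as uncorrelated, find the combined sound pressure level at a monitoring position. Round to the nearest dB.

Propagate each source to the receiver with L = L_ref − 20·log₁₀(r/r_ref), then add intensities.
blower: 87.6 − 20·log₁₀(7.5/1.2) = 87.6 − 15.92 = 71.68 dB.
refrigeration condenser: 79.3 − 20·log₁₀(29.5/3.6) = 79.3 − 18.27 = 61.03 dB.
Σ 10^(L/10) = 1.600e+07 → L_total = 10·log₁₀(1.600e+07) = 72.04 dB.

72 dB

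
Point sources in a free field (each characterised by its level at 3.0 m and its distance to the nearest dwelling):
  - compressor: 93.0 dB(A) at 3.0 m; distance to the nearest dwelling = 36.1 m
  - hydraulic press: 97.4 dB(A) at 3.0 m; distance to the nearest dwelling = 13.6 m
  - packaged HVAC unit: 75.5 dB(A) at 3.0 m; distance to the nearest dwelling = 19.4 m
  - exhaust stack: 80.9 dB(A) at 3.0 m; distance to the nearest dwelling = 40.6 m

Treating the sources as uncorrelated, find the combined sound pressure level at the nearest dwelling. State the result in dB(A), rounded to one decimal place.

Apply inverse-square spreading to bring every level to the receiver, then sum 10^(L/10).
compressor: 93.0 − 20·log₁₀(36.1/3.0) = 93.0 − 21.61 = 71.39 dB(A).
hydraulic press: 97.4 − 20·log₁₀(13.6/3.0) = 97.4 − 13.13 = 84.27 dB(A).
packaged HVAC unit: 75.5 − 20·log₁₀(19.4/3.0) = 75.5 − 16.21 = 59.29 dB(A).
exhaust stack: 80.9 − 20·log₁₀(40.6/3.0) = 80.9 − 22.63 = 58.27 dB(A).
Σ 10^(L/10) = 2.827e+08 → L_total = 10·log₁₀(2.827e+08) = 84.51 dB(A).

84.5 dB(A)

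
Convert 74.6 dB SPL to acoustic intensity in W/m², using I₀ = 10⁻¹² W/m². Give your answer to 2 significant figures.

2.9e-05 W/m²

I = I₀·10^(L/10) = 10⁻¹² × 10^(74.6/10) = 10^(-4.540).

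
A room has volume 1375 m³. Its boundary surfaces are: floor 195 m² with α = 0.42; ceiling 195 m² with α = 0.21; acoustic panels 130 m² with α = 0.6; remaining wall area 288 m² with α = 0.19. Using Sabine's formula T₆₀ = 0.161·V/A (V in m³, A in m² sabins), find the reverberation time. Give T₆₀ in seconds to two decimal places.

Total absorption A = 195·0.42 + 195·0.21 + 130·0.6 + 288·0.19 = 255.57 m² sabins.
T₆₀ = 0.161 × 1375 / 255.57 = 0.866 s.

0.87 s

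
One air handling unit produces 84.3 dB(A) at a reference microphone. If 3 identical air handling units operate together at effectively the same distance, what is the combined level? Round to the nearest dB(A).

89 dB(A)

L_total = L₁ + 10·log₁₀ N for N identical incoherent sources.
L_total = 84.3 + 10·log₁₀(3) = 84.3 + 4.771 = 89.07 dB(A).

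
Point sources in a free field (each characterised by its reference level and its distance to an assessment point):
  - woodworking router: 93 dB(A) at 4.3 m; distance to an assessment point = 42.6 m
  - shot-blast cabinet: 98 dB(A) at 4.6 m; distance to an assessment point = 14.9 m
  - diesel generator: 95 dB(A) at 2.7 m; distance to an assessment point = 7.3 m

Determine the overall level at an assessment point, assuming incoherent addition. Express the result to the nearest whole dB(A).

90 dB(A)

First find each source's level at the receiver (point-source: −20·log₁₀(r/r_ref)), then combine on an intensity basis.
woodworking router: 93 − 20·log₁₀(42.6/4.3) = 93 − 19.92 = 73.08 dB(A).
shot-blast cabinet: 98 − 20·log₁₀(14.9/4.6) = 98 − 10.21 = 87.79 dB(A).
diesel generator: 95 − 20·log₁₀(7.3/2.7) = 95 − 8.64 = 86.36 dB(A).
Σ 10^(L/10) = 1.054e+09 → L_total = 10·log₁₀(1.054e+09) = 90.23 dB(A).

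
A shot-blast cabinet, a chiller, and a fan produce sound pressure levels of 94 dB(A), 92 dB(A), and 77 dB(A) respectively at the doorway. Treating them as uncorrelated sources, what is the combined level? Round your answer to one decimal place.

96.2 dB(A)

Incoherent sources combine by intensity addition: L_total = 10·log₁₀(Σ 10^(L_i/10)).
Σ 10^(L/10) = 10^(94/10) + 10^(92/10) + 10^(77/10) = 4.147e+09.
L_total = 10·log₁₀(4.147e+09) = 96.18 dB(A).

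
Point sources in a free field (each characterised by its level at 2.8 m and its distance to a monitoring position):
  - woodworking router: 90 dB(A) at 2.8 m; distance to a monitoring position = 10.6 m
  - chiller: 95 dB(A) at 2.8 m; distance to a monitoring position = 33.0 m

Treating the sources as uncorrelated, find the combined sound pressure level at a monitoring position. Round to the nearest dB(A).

80 dB(A)

Apply inverse-square spreading to bring every level to the receiver, then sum 10^(L/10).
woodworking router: 90 − 20·log₁₀(10.6/2.8) = 90 − 11.56 = 78.44 dB(A).
chiller: 95 − 20·log₁₀(33.0/2.8) = 95 − 21.43 = 73.57 dB(A).
Σ 10^(L/10) = 9.254e+07 → L_total = 10·log₁₀(9.254e+07) = 79.66 dB(A).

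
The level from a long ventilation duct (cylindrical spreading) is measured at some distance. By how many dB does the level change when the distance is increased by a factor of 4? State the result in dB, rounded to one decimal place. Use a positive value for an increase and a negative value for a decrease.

Line-source spreading: ΔL = −10·log₁₀(r₂/r₁).
ΔL = −10·log₁₀(4) = -6.02 dB.

-6.0 dB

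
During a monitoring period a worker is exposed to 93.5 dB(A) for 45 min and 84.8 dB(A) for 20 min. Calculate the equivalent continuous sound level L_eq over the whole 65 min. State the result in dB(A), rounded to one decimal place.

L_eq = 10·log₁₀[(1/T)·Σ tᵢ·10^(Lᵢ/10)] with T = 65 min.
Σ tᵢ·10^(Lᵢ/10) = 45·10^(93.5/10) + 20·10^(84.8/10) = 1.068e+11.
L_eq = 10·log₁₀(1.068e+11/65) = 92.16 dB(A).

92.2 dB(A)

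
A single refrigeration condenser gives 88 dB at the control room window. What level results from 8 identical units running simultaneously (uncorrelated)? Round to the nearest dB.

97 dB

With 8 equal, uncorrelated contributions the intensity is 8× that of one unit, giving a rise of 10·log₁₀ 8.
L_total = 88 + 10·log₁₀(8) = 88 + 9.031 = 97.03 dB.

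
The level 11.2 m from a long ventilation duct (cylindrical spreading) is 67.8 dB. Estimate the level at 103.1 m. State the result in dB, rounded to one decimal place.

58.2 dB

For a line source, L₂ = L₁ − 10·log₁₀(r₂/r₁).
L₂ = 67.8 − 10·log₁₀(103.1/11.2) = 67.8 − 9.640 = 58.16 dB.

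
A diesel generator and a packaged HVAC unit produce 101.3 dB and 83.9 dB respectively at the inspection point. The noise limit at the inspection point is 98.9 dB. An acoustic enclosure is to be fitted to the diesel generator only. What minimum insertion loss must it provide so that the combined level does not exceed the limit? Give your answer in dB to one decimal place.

Everything except the diesel generator sums to 10^(83.9/10) = 2.455e+08 in linear terms, 83.90 dB.
The limit corresponds to 10^(98.9/10) = 7.762e+09; subtracting the fixed part leaves 7.517e+09 for the diesel generator, i.e. 98.76 dB.
So the diesel generator must be reduced from 101.3 to 98.76 dB: IL = 2.54 dB.

2.5 dB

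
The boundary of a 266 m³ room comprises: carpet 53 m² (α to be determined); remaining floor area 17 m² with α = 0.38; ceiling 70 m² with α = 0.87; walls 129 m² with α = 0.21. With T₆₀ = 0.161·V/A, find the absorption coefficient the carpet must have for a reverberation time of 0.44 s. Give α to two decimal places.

0.05

From T₆₀ = 0.161·V/A, the target T₆₀ = 0.44 s needs A = 0.161·266/0.44 = 97.33 m².
Absorption from the other surfaces = 17·0.38 + 70·0.87 + 129·0.21 = 94.45 m², so the carpet must supply 2.88 m² over 53 m².
α = 2.88/53 = 0.054.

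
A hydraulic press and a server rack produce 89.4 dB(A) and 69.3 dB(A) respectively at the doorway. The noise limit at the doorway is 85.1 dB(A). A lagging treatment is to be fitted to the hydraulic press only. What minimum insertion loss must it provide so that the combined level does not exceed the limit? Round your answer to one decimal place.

The untreated sources together contribute 10^(69.3/10) = 8.511e+06, i.e. 69.30 dB(A).
The limit corresponds to 10^(85.1/10) = 3.236e+08; subtracting the fixed part leaves 3.151e+08 for the hydraulic press, i.e. 84.98 dB(A).
So the hydraulic press must be reduced from 89.4 to 84.98 dB(A): IL = 4.42 dB.

4.4 dB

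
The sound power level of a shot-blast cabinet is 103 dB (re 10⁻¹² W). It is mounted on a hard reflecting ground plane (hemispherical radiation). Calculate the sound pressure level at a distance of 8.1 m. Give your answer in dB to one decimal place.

The power spreads over a hemisphere of area 2π·r², so L_p = L_w − 10·log₁₀(2π·r²).
2π·r² = 412.2 m², 10·log₁₀ of that is 26.151 dB.
L_p = 103 − 26.151 = 76.85 dB.

76.8 dB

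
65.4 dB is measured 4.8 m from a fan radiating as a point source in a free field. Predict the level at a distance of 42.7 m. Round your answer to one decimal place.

46.4 dB

Spherical spreading from a point source gives a 20·log₁₀(r₂/r₁) drop.
L₂ = 65.4 − 20·log₁₀(42.7/4.8) = 65.4 − 18.984 = 46.42 dB.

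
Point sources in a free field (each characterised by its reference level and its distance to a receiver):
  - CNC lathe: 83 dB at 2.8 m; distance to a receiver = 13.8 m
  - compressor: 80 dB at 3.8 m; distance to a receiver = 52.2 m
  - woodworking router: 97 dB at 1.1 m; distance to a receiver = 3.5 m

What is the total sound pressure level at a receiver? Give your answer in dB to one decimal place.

First find each source's level at the receiver (point-source: −20·log₁₀(r/r_ref)), then combine on an intensity basis.
CNC lathe: 83 − 20·log₁₀(13.8/2.8) = 83 − 13.85 = 69.15 dB.
compressor: 80 − 20·log₁₀(52.2/3.8) = 80 − 22.76 = 57.24 dB.
woodworking router: 97 − 20·log₁₀(3.5/1.1) = 97 − 10.05 = 86.95 dB.
Σ 10^(L/10) = 5.038e+08 → L_total = 10·log₁₀(5.038e+08) = 87.02 dB.

87.0 dB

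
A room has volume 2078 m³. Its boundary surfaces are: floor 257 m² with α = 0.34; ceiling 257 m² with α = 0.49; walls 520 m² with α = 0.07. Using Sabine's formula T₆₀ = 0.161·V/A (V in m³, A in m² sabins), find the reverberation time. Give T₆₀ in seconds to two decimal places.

A = Σ Sᵢαᵢ = 257·0.34 + 257·0.49 + 520·0.07 = 249.71 m².
T₆₀ = 0.161 × 2078 / 249.71 = 1.340 s.

1.34 s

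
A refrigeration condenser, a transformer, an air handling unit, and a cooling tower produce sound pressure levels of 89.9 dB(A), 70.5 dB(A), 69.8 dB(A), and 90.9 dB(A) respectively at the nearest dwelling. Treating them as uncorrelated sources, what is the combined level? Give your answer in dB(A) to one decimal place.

Incoherent sources combine by intensity addition: L_total = 10·log₁₀(Σ 10^(L_i/10)).
Σ 10^(L/10) = 10^(89.9/10) + 10^(70.5/10) + 10^(69.8/10) + 10^(90.9/10) = 2.228e+09.
L_total = 10·log₁₀(2.228e+09) = 93.48 dB(A).

93.5 dB(A)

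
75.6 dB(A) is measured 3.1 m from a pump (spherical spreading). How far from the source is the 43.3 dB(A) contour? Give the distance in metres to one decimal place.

For a point source L₁ − L₂ = 20·log₁₀(r₂/r₁), so r₂ = r₁·10^((L₁−L₂)/20).
r₂ = 3.1·10^((75.6−43.3)/20) = 3.1·10^(32.3/20) = 127.75 m.

127.8 m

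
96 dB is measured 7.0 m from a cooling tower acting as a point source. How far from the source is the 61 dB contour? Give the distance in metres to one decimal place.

Point-source spreading drops the level by 20·log₁₀(r₂/r₁); inverting, r₂/r₁ = 10^(ΔL/20).
r₂ = 7.0·10^((96−61)/20) = 7.0·10^(35.0/20) = 393.64 m.

393.6 m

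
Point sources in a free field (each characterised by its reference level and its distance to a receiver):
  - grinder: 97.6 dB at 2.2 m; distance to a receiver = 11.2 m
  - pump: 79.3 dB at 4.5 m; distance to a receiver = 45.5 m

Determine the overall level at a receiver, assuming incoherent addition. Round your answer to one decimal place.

First find each source's level at the receiver (point-source: −20·log₁₀(r/r_ref)), then combine on an intensity basis.
grinder: 97.6 − 20·log₁₀(11.2/2.2) = 97.6 − 14.14 = 83.46 dB.
pump: 79.3 − 20·log₁₀(45.5/4.5) = 79.3 − 20.10 = 59.20 dB.
Σ 10^(L/10) = 2.229e+08 → L_total = 10·log₁₀(2.229e+08) = 83.48 dB.

83.5 dB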